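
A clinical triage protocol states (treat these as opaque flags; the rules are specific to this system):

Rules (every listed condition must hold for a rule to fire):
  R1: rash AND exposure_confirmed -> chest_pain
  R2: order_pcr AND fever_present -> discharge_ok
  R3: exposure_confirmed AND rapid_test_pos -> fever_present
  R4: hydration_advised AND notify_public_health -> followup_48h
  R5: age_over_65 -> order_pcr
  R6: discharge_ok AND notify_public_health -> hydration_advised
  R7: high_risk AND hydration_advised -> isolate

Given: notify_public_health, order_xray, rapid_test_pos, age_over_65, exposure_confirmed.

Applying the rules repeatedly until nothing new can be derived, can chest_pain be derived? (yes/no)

no

Round 1 fires R3, R5, giving fever_present, order_pcr.
Round 2 fires R2, giving discharge_ok.
Round 3 fires R6, giving hydration_advised.
Round 4 fires R4, giving followup_48h.
Fixed point reached. chest_pain is concluded only by R1; R1 needs rash (never derived).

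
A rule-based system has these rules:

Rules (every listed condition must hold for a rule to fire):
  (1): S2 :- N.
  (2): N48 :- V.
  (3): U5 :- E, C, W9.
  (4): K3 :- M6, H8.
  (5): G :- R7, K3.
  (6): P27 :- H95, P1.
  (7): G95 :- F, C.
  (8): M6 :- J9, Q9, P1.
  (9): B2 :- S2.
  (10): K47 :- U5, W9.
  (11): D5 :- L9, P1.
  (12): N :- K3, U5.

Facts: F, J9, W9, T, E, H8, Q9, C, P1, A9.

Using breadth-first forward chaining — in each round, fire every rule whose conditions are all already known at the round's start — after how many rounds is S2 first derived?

4

Round 1: (3) [U5 :- E, C, W9.]; (7) [G95 :- F, C.]; (8) [M6 :- J9, Q9, P1.]. New: U5, G95, M6.
Round 2: (4) [K3 :- M6, H8.]; (10) [K47 :- U5, W9.]. New: K3, K47.
Round 3: (12) [N :- K3, U5.]. New: N.
Round 4: (1) [S2 :- N.]. New: S2.
S2 first appears in round 4.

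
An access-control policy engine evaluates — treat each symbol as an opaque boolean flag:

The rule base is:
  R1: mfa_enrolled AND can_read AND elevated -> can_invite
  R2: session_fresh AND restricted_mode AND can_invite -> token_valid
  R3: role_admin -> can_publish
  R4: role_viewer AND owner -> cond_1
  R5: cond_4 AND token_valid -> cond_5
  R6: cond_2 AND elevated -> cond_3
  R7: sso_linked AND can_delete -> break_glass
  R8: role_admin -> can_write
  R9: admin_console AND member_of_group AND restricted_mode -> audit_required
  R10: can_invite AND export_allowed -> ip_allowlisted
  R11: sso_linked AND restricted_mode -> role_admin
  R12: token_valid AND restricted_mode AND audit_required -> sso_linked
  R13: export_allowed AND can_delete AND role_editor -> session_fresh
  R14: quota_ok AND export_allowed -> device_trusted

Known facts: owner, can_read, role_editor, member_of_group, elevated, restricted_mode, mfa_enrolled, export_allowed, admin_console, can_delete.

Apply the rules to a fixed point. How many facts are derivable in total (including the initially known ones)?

Round 1: R1 [mfa_enrolled AND can_read AND elevated -> can_invite]; R9 [admin_console AND member_of_group AND restricted_mode -> audit_required]; R13 [export_allowed AND can_delete AND role_editor -> session_fresh]. New: can_invite, audit_required, session_fresh.
Round 2: R2 [session_fresh AND restricted_mode AND can_invite -> token_valid]; R10 [can_invite AND export_allowed -> ip_allowlisted]. New: token_valid, ip_allowlisted.
Round 3: R12 [token_valid AND restricted_mode AND audit_required -> sso_linked]. New: sso_linked.
Round 4: R7 [sso_linked AND can_delete -> break_glass]; R11 [sso_linked AND restricted_mode -> role_admin]. New: break_glass, role_admin.
Round 5: R3 [role_admin -> can_publish]; R8 [role_admin -> can_write]. New: can_publish, can_write.
Closure: {admin_console, audit_required, break_glass, can_delete, can_invite, can_publish, can_read, can_write, elevated, export_allowed, ip_allowlisted, member_of_group, mfa_enrolled, owner, restricted_mode, role_admin, role_editor, session_fresh, sso_linked, token_valid} — 20 facts.

20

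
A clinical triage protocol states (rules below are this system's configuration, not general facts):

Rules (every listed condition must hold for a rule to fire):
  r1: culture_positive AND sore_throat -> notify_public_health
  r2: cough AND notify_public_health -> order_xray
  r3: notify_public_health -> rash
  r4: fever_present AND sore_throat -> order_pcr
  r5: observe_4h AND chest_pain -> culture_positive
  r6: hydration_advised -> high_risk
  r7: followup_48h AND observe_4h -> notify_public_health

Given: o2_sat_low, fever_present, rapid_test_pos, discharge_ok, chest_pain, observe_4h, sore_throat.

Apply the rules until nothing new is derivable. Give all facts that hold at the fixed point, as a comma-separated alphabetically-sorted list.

chest_pain, culture_positive, discharge_ok, fever_present, notify_public_health, o2_sat_low, observe_4h, order_pcr, rapid_test_pos, rash, sore_throat

Round 1: r4 [fever_present AND sore_throat -> order_pcr]; r5 [observe_4h AND chest_pain -> culture_positive]. Adds order_pcr, culture_positive.
Round 2: r1 [culture_positive AND sore_throat -> notify_public_health]. Adds notify_public_health.
Round 3: r3 [notify_public_health -> rash]. Adds rash.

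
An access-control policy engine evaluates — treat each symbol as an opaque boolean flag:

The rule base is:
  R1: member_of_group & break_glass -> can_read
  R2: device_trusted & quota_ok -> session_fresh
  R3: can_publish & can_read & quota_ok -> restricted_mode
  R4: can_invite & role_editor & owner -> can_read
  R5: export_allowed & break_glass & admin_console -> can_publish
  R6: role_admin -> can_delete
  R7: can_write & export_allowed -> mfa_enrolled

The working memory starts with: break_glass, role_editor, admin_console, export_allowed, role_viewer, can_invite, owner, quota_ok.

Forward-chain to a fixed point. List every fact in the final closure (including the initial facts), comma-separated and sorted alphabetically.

admin_console, break_glass, can_invite, can_publish, can_read, export_allowed, owner, quota_ok, restricted_mode, role_editor, role_viewer

Round 1: R4 [can_invite & role_editor & owner -> can_read]; R5 [export_allowed & break_glass & admin_console -> can_publish]. Adds can_read, can_publish.
Round 2: R3 [can_publish & can_read & quota_ok -> restricted_mode]. Adds restricted_mode.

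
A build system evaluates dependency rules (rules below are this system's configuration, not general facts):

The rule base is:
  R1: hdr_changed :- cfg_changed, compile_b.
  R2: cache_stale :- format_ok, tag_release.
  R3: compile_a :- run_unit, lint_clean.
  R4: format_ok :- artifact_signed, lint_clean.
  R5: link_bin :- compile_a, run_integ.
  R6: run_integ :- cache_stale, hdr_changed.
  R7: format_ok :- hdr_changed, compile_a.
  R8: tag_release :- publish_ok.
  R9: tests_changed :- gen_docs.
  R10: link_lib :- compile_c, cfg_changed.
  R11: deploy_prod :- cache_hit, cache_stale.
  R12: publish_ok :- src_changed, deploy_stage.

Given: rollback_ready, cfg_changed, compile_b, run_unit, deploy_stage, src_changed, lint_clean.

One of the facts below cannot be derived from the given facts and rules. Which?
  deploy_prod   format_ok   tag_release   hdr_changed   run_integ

Round 1: R1 [hdr_changed :- cfg_changed, compile_b.]; R3 [compile_a :- run_unit, lint_clean.]; R12 [publish_ok :- src_changed, deploy_stage.]. New: hdr_changed, compile_a, publish_ok.
Round 2: R7 [format_ok :- hdr_changed, compile_a.]; R8 [tag_release :- publish_ok.]. New: format_ok, tag_release.
Round 3: R2 [cache_stale :- format_ok, tag_release.]. New: cache_stale.
Round 4: R6 [run_integ :- cache_stale, hdr_changed.]. New: run_integ.
Round 5: R5 [link_bin :- compile_a, run_integ.]. New: link_bin.
Derived: run_integ (round 4), hdr_changed (round 1), tag_release (round 2), format_ok (round 2). deploy_prod never appears in any round.

deploy_prod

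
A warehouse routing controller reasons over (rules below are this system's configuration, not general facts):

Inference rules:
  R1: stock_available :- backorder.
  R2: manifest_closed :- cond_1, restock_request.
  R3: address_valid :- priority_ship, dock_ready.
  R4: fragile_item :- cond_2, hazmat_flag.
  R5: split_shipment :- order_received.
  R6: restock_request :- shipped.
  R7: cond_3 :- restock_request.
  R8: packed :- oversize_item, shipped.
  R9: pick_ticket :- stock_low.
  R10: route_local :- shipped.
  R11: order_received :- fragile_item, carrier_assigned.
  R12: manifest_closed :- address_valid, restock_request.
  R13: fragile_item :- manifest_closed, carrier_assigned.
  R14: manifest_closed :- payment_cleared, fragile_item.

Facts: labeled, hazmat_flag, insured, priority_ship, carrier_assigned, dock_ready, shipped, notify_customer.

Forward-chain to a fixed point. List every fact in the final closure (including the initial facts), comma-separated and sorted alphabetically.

Round 1 fires R3, R6, R10, giving address_valid, restock_request, route_local.
Round 2 fires R7, R12, giving cond_3, manifest_closed.
Round 3 fires R13, giving fragile_item.
Round 4 fires R11, giving order_received.
Round 5 fires R5, giving split_shipment.

address_valid, carrier_assigned, cond_3, dock_ready, fragile_item, hazmat_flag, insured, labeled, manifest_closed, notify_customer, order_received, priority_ship, restock_request, route_local, shipped, split_shipment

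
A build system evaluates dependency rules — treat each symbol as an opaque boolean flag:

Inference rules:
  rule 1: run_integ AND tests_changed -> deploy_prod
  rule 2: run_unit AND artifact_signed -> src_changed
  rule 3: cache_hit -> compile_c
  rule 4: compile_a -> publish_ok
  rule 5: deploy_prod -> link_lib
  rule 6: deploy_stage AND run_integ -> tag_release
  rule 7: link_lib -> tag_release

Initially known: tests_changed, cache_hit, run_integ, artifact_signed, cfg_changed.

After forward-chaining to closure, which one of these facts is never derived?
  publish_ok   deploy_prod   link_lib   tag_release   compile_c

publish_ok

Round 1 — rule 1, rule 3, derive deploy_prod, compile_c.
Round 2 — rule 5, derive link_lib.
Round 3 — rule 7, derive tag_release.
Derived: link_lib (round 2), compile_c (round 1), tag_release (round 3), deploy_prod (round 1). publish_ok never appears in any round.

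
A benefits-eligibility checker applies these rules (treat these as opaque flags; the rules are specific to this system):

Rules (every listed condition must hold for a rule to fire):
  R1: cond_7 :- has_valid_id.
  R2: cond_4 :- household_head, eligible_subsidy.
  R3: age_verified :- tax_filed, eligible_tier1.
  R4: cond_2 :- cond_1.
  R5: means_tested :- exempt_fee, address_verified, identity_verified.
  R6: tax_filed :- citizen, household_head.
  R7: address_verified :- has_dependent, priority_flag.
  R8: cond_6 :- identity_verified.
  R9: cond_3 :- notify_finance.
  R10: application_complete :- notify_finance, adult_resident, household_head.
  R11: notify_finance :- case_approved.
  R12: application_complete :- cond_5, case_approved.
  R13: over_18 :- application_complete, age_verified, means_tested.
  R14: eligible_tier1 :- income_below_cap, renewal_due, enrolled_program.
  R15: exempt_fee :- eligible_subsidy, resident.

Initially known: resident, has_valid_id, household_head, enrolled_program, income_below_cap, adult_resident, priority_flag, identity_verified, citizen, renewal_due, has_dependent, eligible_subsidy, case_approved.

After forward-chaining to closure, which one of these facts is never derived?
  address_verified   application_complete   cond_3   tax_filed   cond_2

Round 1 fires R1, R2, R6, R7, R8, R11, R14, R15, giving cond_7, cond_4, tax_filed, address_verified, cond_6, notify_finance, eligible_tier1, exempt_fee.
Round 2 fires R3, R5, R9, R10, giving age_verified, means_tested, cond_3, application_complete.
Round 3 fires R13, giving over_18.
Derived: tax_filed (round 1), address_verified (round 1), cond_3 (round 2), application_complete (round 2). cond_2 never appears in any round.

cond_2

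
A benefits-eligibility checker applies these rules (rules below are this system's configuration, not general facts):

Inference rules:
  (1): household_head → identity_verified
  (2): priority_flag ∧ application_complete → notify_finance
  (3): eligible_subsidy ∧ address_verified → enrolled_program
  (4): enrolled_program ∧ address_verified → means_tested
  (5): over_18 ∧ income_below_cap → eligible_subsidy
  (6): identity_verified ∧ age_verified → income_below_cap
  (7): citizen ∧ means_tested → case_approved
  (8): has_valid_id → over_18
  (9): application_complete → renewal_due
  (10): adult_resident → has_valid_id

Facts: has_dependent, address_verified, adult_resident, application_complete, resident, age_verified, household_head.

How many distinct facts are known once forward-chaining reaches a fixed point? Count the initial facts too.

Round 1 fires (1), (9), (10), giving identity_verified, renewal_due, has_valid_id.
Round 2 fires (6), (8), giving income_below_cap, over_18.
Round 3 fires (5), giving eligible_subsidy.
Round 4 fires (3), giving enrolled_program.
Round 5 fires (4), giving means_tested.
Closure: {address_verified, adult_resident, age_verified, application_complete, eligible_subsidy, enrolled_program, has_dependent, has_valid_id, household_head, identity_verified, income_below_cap, means_tested, over_18, renewal_due, resident} — 15 facts.

15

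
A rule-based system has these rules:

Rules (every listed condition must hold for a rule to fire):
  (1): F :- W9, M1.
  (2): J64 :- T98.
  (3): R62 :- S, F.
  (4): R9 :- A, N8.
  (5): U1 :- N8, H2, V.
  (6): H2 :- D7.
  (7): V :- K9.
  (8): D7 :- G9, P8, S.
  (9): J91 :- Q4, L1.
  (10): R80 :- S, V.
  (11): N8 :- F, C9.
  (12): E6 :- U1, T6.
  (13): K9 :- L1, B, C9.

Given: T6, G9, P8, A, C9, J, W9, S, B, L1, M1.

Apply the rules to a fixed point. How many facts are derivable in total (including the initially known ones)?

22

Round 1 — (1), (8), (13), derive F, D7, K9.
Round 2 — (3), (6), (7), (11), derive R62, H2, V, N8.
Round 3 — (4), (5), (10), derive R9, U1, R80.
Round 4 — (12), derive E6.
Closure: {A, B, C9, D7, E6, F, G9, H2, J, K9, L1, M1, N8, P8, R62, R80, R9, S, T6, U1, V, W9} — 22 facts.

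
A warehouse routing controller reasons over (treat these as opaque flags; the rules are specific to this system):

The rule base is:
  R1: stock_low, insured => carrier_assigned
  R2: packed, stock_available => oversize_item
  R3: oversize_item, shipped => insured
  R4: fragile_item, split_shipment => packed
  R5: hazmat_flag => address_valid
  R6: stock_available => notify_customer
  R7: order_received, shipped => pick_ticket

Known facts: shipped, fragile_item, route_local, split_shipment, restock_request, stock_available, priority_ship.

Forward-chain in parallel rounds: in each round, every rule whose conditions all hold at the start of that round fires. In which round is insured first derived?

3

Round 1 — R4, R6, derive packed, notify_customer.
Round 2 — R2, derive oversize_item.
Round 3 — R3, derive insured.
insured first appears in round 3.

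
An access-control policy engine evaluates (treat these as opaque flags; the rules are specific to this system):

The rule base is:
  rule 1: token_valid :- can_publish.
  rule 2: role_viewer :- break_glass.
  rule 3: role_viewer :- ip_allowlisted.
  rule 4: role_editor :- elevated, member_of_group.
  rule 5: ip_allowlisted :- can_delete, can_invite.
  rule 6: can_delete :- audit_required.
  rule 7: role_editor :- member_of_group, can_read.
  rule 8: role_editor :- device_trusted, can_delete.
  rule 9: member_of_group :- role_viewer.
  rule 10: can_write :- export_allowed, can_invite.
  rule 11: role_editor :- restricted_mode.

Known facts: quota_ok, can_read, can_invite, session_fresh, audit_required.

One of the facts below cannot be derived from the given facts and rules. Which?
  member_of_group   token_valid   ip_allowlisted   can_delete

token_valid

Round 1 — rule 6, derive can_delete.
Round 2 — rule 5, derive ip_allowlisted.
Round 3 — rule 3, derive role_viewer.
Round 4 — rule 9, derive member_of_group.
Round 5 — rule 7, derive role_editor.
Derived: member_of_group (round 4), can_delete (round 1), ip_allowlisted (round 2). token_valid never appears in any round.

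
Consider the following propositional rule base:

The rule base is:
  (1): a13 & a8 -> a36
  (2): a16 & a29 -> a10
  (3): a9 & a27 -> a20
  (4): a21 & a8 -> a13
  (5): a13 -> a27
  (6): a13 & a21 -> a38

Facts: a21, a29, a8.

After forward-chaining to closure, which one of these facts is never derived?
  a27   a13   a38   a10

Round 1 fires (4), giving a13.
Round 2 fires (1), (5), (6), giving a36, a27, a38.
Derived: a27 (round 2), a13 (round 1), a38 (round 2). a10 never appears in any round.

a10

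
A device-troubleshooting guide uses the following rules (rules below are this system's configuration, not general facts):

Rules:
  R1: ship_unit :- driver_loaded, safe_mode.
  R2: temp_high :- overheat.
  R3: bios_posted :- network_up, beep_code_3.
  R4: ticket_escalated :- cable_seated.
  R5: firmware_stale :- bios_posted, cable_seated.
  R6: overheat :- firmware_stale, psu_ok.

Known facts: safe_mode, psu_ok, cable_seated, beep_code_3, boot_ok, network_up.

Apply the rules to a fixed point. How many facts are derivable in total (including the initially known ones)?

11

Round 1: R3 [bios_posted :- network_up, beep_code_3.]; R4 [ticket_escalated :- cable_seated.]. New: bios_posted, ticket_escalated.
Round 2: R5 [firmware_stale :- bios_posted, cable_seated.]. New: firmware_stale.
Round 3: R6 [overheat :- firmware_stale, psu_ok.]. New: overheat.
Round 4: R2 [temp_high :- overheat.]. New: temp_high.
Closure: {beep_code_3, bios_posted, boot_ok, cable_seated, firmware_stale, network_up, overheat, psu_ok, safe_mode, temp_high, ticket_escalated} — 11 facts.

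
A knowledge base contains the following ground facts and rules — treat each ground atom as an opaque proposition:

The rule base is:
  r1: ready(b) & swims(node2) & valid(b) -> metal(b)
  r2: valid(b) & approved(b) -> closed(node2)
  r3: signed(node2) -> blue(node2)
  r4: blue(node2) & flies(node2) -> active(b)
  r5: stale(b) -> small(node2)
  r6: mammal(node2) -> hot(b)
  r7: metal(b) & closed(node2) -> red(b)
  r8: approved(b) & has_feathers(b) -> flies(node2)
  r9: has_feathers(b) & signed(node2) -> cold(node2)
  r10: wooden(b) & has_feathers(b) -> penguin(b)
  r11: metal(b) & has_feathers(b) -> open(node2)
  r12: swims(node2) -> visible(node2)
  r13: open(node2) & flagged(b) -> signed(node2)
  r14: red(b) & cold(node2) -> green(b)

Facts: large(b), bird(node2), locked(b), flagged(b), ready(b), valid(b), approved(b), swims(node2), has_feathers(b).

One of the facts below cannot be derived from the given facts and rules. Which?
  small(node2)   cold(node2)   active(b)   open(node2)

small(node2)

Round 1: r1 [ready(b) & swims(node2) & valid(b) -> metal(b)]; r2 [valid(b) & approved(b) -> closed(node2)]; r8 [approved(b) & has_feathers(b) -> flies(node2)]; r12 [swims(node2) -> visible(node2)]. Adds metal(b), closed(node2), flies(node2), visible(node2).
Round 2: r7 [metal(b) & closed(node2) -> red(b)]; r11 [metal(b) & has_feathers(b) -> open(node2)]. Adds red(b), open(node2).
Round 3: r13 [open(node2) & flagged(b) -> signed(node2)]. Adds signed(node2).
Round 4: r3 [signed(node2) -> blue(node2)]; r9 [has_feathers(b) & signed(node2) -> cold(node2)]. Adds blue(node2), cold(node2).
Round 5: r4 [blue(node2) & flies(node2) -> active(b)]; r14 [red(b) & cold(node2) -> green(b)]. Adds active(b), green(b).
Derived: cold(node2) (round 4), open(node2) (round 2), active(b) (round 5). small(node2) never appears in any round.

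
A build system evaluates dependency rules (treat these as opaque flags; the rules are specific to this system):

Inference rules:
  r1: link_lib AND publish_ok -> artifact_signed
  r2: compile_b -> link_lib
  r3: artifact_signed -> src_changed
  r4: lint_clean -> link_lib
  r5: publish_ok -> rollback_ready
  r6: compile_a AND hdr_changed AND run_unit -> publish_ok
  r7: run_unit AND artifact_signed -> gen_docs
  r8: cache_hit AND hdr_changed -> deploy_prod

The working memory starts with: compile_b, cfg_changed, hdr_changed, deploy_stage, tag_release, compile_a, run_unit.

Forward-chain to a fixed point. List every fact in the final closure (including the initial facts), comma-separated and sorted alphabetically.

artifact_signed, cfg_changed, compile_a, compile_b, deploy_stage, gen_docs, hdr_changed, link_lib, publish_ok, rollback_ready, run_unit, src_changed, tag_release

Round 1: r2 [compile_b -> link_lib]; r6 [compile_a AND hdr_changed AND run_unit -> publish_ok]. Adds link_lib, publish_ok.
Round 2: r1 [link_lib AND publish_ok -> artifact_signed]; r5 [publish_ok -> rollback_ready]. Adds artifact_signed, rollback_ready.
Round 3: r3 [artifact_signed -> src_changed]; r7 [run_unit AND artifact_signed -> gen_docs]. Adds src_changed, gen_docs.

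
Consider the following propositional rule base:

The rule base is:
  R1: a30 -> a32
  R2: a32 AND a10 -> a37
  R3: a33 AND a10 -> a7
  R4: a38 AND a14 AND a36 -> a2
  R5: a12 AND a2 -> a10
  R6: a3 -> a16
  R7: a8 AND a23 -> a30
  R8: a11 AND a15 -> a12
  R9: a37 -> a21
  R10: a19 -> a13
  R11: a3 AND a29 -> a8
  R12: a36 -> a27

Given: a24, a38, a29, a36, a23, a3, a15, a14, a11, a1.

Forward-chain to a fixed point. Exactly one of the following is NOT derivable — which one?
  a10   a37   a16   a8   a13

a13

Round 1: R4 [a38 AND a14 AND a36 -> a2]; R6 [a3 -> a16]; R8 [a11 AND a15 -> a12]; R11 [a3 AND a29 -> a8]; R12 [a36 -> a27]. New: a2, a16, a12, a8, a27.
Round 2: R5 [a12 AND a2 -> a10]; R7 [a8 AND a23 -> a30]. New: a10, a30.
Round 3: R1 [a30 -> a32]. New: a32.
Round 4: R2 [a32 AND a10 -> a37]. New: a37.
Round 5: R9 [a37 -> a21]. New: a21.
Derived: a37 (round 4), a16 (round 1), a8 (round 1), a10 (round 2). a13 never appears in any round.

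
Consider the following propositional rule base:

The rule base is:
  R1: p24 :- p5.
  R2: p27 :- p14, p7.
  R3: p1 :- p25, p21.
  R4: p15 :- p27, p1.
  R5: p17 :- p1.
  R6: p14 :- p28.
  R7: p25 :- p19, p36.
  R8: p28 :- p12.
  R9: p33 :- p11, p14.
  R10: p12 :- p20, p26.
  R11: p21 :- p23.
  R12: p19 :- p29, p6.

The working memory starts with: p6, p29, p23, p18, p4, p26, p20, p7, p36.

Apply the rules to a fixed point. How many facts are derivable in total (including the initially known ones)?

19

Round 1 — R10, R11, R12, derive p12, p21, p19.
Round 2 — R7, R8, derive p25, p28.
Round 3 — R3, R6, derive p1, p14.
Round 4 — R2, R5, derive p27, p17.
Round 5 — R4, derive p15.
Closure: {p1, p12, p14, p15, p17, p18, p19, p20, p21, p23, p25, p26, p27, p28, p29, p36, p4, p6, p7} — 19 facts.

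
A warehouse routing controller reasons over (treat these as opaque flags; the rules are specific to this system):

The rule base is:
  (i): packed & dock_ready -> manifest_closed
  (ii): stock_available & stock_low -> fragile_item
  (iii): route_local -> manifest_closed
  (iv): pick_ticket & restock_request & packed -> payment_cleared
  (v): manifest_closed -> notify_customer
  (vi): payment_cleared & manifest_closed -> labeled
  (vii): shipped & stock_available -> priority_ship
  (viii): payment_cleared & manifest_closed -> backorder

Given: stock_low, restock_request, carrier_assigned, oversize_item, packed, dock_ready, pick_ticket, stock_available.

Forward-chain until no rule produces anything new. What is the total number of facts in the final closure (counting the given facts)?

Round 1: (i) [packed & dock_ready -> manifest_closed]; (ii) [stock_available & stock_low -> fragile_item]; (iv) [pick_ticket & restock_request & packed -> payment_cleared]. Adds manifest_closed, fragile_item, payment_cleared.
Round 2: (v) [manifest_closed -> notify_customer]; (vi) [payment_cleared & manifest_closed -> labeled]; (viii) [payment_cleared & manifest_closed -> backorder]. Adds notify_customer, labeled, backorder.
Closure: {backorder, carrier_assigned, dock_ready, fragile_item, labeled, manifest_closed, notify_customer, oversize_item, packed, payment_cleared, pick_ticket, restock_request, stock_available, stock_low} — 14 facts.

14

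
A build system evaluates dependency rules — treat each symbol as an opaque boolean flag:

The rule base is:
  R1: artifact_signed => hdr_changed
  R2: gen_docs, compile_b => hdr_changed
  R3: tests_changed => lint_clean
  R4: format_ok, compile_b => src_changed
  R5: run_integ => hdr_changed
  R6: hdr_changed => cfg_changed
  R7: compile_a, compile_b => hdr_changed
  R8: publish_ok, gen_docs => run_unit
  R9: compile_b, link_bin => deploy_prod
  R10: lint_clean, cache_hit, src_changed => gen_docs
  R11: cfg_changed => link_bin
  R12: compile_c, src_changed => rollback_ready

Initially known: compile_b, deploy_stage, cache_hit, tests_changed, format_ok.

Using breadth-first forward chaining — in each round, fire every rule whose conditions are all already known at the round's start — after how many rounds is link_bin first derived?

Round 1 — R3, R4, derive lint_clean, src_changed.
Round 2 — R10, derive gen_docs.
Round 3 — R2, derive hdr_changed.
Round 4 — R6, derive cfg_changed.
Round 5 — R11, derive link_bin.
link_bin first appears in round 5.

5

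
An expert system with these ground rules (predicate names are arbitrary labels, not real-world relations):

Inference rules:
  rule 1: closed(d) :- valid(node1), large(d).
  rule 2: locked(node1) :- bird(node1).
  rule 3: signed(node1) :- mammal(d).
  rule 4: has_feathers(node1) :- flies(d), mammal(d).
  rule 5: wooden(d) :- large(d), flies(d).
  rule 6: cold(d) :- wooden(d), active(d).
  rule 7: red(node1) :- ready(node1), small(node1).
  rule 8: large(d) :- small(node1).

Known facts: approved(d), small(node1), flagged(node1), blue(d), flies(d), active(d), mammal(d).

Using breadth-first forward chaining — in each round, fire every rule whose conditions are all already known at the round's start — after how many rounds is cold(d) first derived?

3

[1] rule 3 [signed(node1) :- mammal(d).]; rule 4 [has_feathers(node1) :- flies(d), mammal(d).]; rule 8 [large(d) :- small(node1).]. ⇒ new: signed(node1), has_feathers(node1), large(d).
[2] rule 5 [wooden(d) :- large(d), flies(d).]. ⇒ new: wooden(d).
[3] rule 6 [cold(d) :- wooden(d), active(d).]. ⇒ new: cold(d).
cold(d) first appears in round 3.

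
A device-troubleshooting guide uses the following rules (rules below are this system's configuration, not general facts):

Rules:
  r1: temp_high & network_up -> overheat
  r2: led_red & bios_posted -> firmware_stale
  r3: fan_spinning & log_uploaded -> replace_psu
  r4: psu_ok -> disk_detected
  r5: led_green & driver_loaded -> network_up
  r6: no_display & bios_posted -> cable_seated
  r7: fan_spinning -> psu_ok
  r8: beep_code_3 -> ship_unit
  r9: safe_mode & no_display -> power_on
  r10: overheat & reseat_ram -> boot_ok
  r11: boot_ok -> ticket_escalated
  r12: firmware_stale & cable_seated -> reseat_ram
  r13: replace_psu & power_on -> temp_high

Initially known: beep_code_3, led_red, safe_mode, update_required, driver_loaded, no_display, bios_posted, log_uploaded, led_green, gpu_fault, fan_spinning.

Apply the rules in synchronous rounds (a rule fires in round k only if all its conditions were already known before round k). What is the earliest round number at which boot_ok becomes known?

4

Round 1: r2 [led_red & bios_posted -> firmware_stale]; r3 [fan_spinning & log_uploaded -> replace_psu]; r5 [led_green & driver_loaded -> network_up]; r6 [no_display & bios_posted -> cable_seated]; r7 [fan_spinning -> psu_ok]; r8 [beep_code_3 -> ship_unit]; r9 [safe_mode & no_display -> power_on]. New: firmware_stale, replace_psu, network_up, cable_seated, psu_ok, ship_unit, power_on.
Round 2: r4 [psu_ok -> disk_detected]; r12 [firmware_stale & cable_seated -> reseat_ram]; r13 [replace_psu & power_on -> temp_high]. New: disk_detected, reseat_ram, temp_high.
Round 3: r1 [temp_high & network_up -> overheat]. New: overheat.
Round 4: r10 [overheat & reseat_ram -> boot_ok]. New: boot_ok.
boot_ok first appears in round 4.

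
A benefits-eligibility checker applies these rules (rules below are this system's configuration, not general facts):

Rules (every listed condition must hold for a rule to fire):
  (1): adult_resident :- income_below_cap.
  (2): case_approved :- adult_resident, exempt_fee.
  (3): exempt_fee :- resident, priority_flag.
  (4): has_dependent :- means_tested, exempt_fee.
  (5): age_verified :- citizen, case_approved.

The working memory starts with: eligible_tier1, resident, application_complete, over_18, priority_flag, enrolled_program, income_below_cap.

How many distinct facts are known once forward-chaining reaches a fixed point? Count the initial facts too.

10

Round 1 — (1), (3), derive adult_resident, exempt_fee.
Round 2 — (2), derive case_approved.
Closure: {adult_resident, application_complete, case_approved, eligible_tier1, enrolled_program, exempt_fee, income_below_cap, over_18, priority_flag, resident} — 10 facts.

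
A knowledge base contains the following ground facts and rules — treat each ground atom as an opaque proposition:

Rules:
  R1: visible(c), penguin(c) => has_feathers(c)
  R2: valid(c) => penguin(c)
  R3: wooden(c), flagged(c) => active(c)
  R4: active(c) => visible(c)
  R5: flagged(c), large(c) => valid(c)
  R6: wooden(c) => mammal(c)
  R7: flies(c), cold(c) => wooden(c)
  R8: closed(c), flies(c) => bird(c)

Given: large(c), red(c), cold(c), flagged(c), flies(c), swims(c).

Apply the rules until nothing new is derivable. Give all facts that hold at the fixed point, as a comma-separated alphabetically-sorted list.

active(c), cold(c), flagged(c), flies(c), has_feathers(c), large(c), mammal(c), penguin(c), red(c), swims(c), valid(c), visible(c), wooden(c)

Round 1 fires R5, R7, giving valid(c), wooden(c).
Round 2 fires R2, R3, R6, giving penguin(c), active(c), mammal(c).
Round 3 fires R4, giving visible(c).
Round 4 fires R1, giving has_feathers(c).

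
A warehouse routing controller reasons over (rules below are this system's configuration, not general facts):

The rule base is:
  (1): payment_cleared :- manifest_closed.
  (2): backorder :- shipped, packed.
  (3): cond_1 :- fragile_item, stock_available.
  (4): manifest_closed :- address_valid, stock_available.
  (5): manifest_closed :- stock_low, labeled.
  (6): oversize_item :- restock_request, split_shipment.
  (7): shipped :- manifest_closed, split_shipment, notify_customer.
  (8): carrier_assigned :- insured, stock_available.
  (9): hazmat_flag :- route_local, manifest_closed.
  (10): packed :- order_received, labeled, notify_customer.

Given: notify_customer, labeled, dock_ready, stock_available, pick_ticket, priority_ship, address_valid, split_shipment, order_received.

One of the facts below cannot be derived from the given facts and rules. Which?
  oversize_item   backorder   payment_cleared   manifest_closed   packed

[1] (4) [manifest_closed :- address_valid, stock_available.]; (10) [packed :- order_received, labeled, notify_customer.]. ⇒ new: manifest_closed, packed.
[2] (1) [payment_cleared :- manifest_closed.]; (7) [shipped :- manifest_closed, split_shipment, notify_customer.]. ⇒ new: payment_cleared, shipped.
[3] (2) [backorder :- shipped, packed.]. ⇒ new: backorder.
Derived: payment_cleared (round 2), manifest_closed (round 1), packed (round 1), backorder (round 3). oversize_item never appears in any round.

oversize_item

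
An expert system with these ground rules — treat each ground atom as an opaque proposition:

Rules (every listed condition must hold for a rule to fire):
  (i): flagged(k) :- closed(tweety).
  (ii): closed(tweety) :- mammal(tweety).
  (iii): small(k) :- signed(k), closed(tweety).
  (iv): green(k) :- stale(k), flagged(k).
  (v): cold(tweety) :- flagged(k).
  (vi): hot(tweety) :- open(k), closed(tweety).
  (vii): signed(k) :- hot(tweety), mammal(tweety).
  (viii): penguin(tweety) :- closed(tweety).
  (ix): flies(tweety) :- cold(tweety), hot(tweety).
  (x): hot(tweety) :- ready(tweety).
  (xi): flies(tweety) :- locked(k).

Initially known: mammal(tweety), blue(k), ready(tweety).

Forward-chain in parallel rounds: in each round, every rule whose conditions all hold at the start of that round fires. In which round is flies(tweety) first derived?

4

[1] (ii) [closed(tweety) :- mammal(tweety).]; (x) [hot(tweety) :- ready(tweety).]. ⇒ new: closed(tweety), hot(tweety).
[2] (i) [flagged(k) :- closed(tweety).]; (vii) [signed(k) :- hot(tweety), mammal(tweety).]; (viii) [penguin(tweety) :- closed(tweety).]. ⇒ new: flagged(k), signed(k), penguin(tweety).
[3] (iii) [small(k) :- signed(k), closed(tweety).]; (v) [cold(tweety) :- flagged(k).]. ⇒ new: small(k), cold(tweety).
[4] (ix) [flies(tweety) :- cold(tweety), hot(tweety).]. ⇒ new: flies(tweety).
flies(tweety) first appears in round 4.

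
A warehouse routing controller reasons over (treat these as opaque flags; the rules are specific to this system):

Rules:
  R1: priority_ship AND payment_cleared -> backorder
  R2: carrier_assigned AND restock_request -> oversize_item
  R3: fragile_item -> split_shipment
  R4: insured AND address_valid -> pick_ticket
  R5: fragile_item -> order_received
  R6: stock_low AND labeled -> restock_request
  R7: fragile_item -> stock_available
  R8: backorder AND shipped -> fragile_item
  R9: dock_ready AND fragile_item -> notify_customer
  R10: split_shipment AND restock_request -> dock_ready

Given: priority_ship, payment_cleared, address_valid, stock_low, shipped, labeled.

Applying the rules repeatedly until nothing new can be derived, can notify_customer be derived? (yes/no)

yes

Round 1: R1 [priority_ship AND payment_cleared -> backorder]; R6 [stock_low AND labeled -> restock_request]. Adds backorder, restock_request.
Round 2: R8 [backorder AND shipped -> fragile_item]. Adds fragile_item.
Round 3: R3 [fragile_item -> split_shipment]; R5 [fragile_item -> order_received]; R7 [fragile_item -> stock_available]. Adds split_shipment, order_received, stock_available.
Round 4: R10 [split_shipment AND restock_request -> dock_ready]. Adds dock_ready.
Round 5: R9 [dock_ready AND fragile_item -> notify_customer]. Adds notify_customer.
notify_customer appears in round 5, so it is derivable.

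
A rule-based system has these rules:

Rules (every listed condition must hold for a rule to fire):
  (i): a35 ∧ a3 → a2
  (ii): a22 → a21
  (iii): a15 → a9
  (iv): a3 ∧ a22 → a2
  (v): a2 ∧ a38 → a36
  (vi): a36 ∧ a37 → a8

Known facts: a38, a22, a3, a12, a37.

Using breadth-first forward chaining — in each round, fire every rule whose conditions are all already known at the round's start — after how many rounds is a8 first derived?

Round 1: (ii) [a22 → a21]; (iv) [a3 ∧ a22 → a2]. Adds a21, a2.
Round 2: (v) [a2 ∧ a38 → a36]. Adds a36.
Round 3: (vi) [a36 ∧ a37 → a8]. Adds a8.
a8 first appears in round 3.

3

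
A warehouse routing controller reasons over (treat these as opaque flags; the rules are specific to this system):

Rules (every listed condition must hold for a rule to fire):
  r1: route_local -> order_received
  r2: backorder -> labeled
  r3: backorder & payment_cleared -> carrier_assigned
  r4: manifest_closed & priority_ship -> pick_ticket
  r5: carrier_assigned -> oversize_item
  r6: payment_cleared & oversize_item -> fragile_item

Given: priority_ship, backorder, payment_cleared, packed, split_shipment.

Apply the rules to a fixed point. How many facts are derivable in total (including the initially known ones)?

9

Round 1: r2 [backorder -> labeled]; r3 [backorder & payment_cleared -> carrier_assigned]. New: labeled, carrier_assigned.
Round 2: r5 [carrier_assigned -> oversize_item]. New: oversize_item.
Round 3: r6 [payment_cleared & oversize_item -> fragile_item]. New: fragile_item.
Closure: {backorder, carrier_assigned, fragile_item, labeled, oversize_item, packed, payment_cleared, priority_ship, split_shipment} — 9 facts.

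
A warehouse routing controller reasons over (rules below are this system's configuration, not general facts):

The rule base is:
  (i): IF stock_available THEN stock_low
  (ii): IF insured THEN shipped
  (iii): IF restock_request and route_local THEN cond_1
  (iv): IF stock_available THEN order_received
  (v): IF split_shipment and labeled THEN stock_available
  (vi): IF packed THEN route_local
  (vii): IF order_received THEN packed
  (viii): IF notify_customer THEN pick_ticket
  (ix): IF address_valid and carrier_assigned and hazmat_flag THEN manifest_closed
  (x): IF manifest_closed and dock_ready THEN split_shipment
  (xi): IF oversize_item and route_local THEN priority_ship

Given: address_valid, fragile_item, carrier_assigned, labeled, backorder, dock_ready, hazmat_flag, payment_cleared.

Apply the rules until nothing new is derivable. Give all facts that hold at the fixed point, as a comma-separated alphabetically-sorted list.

Round 1: (ix) [IF address_valid and carrier_assigned and hazmat_flag THEN manifest_closed]. New: manifest_closed.
Round 2: (x) [IF manifest_closed and dock_ready THEN split_shipment]. New: split_shipment.
Round 3: (v) [IF split_shipment and labeled THEN stock_available]. New: stock_available.
Round 4: (i) [IF stock_available THEN stock_low]; (iv) [IF stock_available THEN order_received]. New: stock_low, order_received.
Round 5: (vii) [IF order_received THEN packed]. New: packed.
Round 6: (vi) [IF packed THEN route_local]. New: route_local.

address_valid, backorder, carrier_assigned, dock_ready, fragile_item, hazmat_flag, labeled, manifest_closed, order_received, packed, payment_cleared, route_local, split_shipment, stock_available, stock_low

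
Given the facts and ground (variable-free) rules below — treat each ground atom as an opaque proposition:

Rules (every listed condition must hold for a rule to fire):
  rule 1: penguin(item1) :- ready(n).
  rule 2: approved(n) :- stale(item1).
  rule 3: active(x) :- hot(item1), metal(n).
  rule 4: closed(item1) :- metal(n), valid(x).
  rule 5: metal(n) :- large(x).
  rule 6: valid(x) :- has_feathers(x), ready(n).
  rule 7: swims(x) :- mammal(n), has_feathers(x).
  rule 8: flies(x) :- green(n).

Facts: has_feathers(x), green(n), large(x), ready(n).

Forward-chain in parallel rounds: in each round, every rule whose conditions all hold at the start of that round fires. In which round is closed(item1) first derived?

Round 1: rule 1 [penguin(item1) :- ready(n).]; rule 5 [metal(n) :- large(x).]; rule 6 [valid(x) :- has_feathers(x), ready(n).]; rule 8 [flies(x) :- green(n).]. Adds penguin(item1), metal(n), valid(x), flies(x).
Round 2: rule 4 [closed(item1) :- metal(n), valid(x).]. Adds closed(item1).
closed(item1) first appears in round 2.

2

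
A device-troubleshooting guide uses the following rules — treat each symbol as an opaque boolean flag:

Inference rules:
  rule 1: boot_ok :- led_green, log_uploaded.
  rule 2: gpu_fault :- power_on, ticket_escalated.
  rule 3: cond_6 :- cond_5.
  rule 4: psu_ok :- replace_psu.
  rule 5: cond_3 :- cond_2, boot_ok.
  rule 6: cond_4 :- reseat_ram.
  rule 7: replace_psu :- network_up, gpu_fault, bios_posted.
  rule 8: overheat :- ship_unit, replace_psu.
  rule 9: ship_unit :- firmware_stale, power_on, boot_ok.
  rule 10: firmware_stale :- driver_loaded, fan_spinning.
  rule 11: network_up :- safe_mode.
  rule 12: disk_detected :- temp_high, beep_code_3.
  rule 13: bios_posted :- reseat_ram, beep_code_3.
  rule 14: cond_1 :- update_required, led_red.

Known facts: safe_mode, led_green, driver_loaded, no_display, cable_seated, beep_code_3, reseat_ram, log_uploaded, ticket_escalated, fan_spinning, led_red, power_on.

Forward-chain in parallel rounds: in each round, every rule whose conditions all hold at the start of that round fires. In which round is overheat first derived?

Round 1 — rule 1, rule 2, rule 6, rule 10, rule 11, rule 13, derive boot_ok, gpu_fault, cond_4, firmware_stale, network_up, bios_posted.
Round 2 — rule 7, rule 9, derive replace_psu, ship_unit.
Round 3 — rule 4, rule 8, derive psu_ok, overheat.
overheat first appears in round 3.

3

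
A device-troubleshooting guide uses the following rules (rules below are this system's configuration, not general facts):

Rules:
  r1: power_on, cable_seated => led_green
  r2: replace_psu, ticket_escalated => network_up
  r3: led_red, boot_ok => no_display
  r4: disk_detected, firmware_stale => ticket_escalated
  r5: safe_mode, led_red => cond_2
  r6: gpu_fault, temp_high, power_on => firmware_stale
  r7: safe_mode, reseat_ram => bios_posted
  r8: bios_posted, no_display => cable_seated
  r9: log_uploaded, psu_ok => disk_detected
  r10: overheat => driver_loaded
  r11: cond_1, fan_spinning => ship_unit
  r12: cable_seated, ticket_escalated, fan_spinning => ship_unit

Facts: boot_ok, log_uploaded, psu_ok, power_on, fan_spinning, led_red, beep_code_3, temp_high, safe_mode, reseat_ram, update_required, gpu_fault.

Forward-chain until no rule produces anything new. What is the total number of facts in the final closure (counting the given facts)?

21

Round 1: r3 [led_red, boot_ok => no_display]; r5 [safe_mode, led_red => cond_2]; r6 [gpu_fault, temp_high, power_on => firmware_stale]; r7 [safe_mode, reseat_ram => bios_posted]; r9 [log_uploaded, psu_ok => disk_detected]. Adds no_display, cond_2, firmware_stale, bios_posted, disk_detected.
Round 2: r4 [disk_detected, firmware_stale => ticket_escalated]; r8 [bios_posted, no_display => cable_seated]. Adds ticket_escalated, cable_seated.
Round 3: r1 [power_on, cable_seated => led_green]; r12 [cable_seated, ticket_escalated, fan_spinning => ship_unit]. Adds led_green, ship_unit.
Closure: {beep_code_3, bios_posted, boot_ok, cable_seated, cond_2, disk_detected, fan_spinning, firmware_stale, gpu_fault, led_green, led_red, log_uploaded, no_display, power_on, psu_ok, reseat_ram, safe_mode, ship_unit, temp_high, ticket_escalated, update_required} — 21 facts.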